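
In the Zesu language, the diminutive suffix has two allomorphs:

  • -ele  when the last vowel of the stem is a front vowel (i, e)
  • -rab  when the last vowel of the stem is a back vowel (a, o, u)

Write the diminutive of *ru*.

rurab

The last vowel of *ru* is /u/, which is a back vowel, so the suffix is -rab, giving *rurab*.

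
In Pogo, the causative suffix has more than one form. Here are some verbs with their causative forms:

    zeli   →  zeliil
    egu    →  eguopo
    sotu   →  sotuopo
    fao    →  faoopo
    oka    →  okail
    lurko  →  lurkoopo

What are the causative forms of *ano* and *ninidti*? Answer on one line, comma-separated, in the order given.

anoopo, ninidtiil

Looking at the last vowel of each stem: -opo when the last vowel of the stem is a rounded vowel (*egu*, *sotu*, *fao*, *lurko*); -il when the last vowel of the stem is an unrounded vowel (*zeli*, *oka*).
*ano* — last vowel /o/ (a rounded vowel) → -opo → *anoopo*.
*ninidti* — last vowel /i/ (an unrounded vowel) → -il → *ninidtiil*.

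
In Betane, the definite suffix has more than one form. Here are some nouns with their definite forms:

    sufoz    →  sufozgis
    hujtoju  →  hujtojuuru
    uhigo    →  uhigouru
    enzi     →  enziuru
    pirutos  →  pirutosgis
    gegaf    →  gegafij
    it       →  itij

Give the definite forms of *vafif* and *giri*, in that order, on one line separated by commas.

The pattern is sibilance of the final sound: -gis when the stem ends in a sibilant (*sufoz*, *pirutos*); -ij when the stem ends in a non-sibilant consonant (*gegaf*, *it*); -uru when the stem ends in a vowel (*hujtoju*, *uhigo*, *enzi*).
Since the final sound of *vafif* is /f/ (a non-sibilant consonant), it takes -ij, giving *vafifij*.
Since the final sound of *giri* is /i/ (a vowel), it takes -uru, giving *giriuru*.

vafifij, giriuru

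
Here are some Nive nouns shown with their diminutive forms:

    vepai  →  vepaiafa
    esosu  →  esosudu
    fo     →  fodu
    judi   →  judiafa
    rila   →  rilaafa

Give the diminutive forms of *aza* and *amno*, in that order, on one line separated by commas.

The alternation tracks the last vowel of the stem — -du when the last vowel of the stem is a rounded vowel (*esosu*, *fo*); -afa when the last vowel of the stem is an unrounded vowel (*vepai*, *judi*, *rila*).
Since the last vowel of *aza* is /a/ (an unrounded vowel), it takes -afa, giving *azaafa*.
*amno* — last vowel /o/ (a rounded vowel) → -du → *amnodu*.

azaafa, amnodu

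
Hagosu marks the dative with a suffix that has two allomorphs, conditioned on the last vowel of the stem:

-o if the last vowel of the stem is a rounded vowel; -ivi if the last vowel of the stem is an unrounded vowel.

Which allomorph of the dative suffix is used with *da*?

-ivi

*da* — last vowel /a/ (an unrounded vowel) → -ivi.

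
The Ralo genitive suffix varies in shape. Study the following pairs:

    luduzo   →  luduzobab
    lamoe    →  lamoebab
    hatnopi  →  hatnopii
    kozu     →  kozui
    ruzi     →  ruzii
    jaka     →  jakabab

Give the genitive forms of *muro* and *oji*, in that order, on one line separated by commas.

murobab, ojii

The alternation tracks the last vowel of the stem — -i when the last vowel of the stem is a high vowel (*hatnopi*, *kozu*, *ruzi*); -bab when the last vowel of the stem is a non-high vowel (*luduzo*, *lamoe*, *jaka*).
Since the last vowel of *muro* is /o/ (a non-high vowel), it takes -bab, giving *murobab*.
The last vowel of *oji* is /i/, which is a high vowel, so the suffix is -i, giving *ojii*.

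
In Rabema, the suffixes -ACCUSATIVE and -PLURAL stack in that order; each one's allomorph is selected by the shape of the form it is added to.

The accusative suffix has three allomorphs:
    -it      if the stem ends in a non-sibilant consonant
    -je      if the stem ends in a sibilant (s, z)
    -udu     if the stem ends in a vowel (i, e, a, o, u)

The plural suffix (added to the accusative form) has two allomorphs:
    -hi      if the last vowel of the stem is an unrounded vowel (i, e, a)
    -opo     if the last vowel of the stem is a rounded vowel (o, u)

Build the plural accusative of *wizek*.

The final sound of *wizek* is /k/, which is a non-sibilant consonant, so the accusative suffix is -it, giving *wizekit*.
The accusative form *wizekit*: last vowel = /i/, an unrounded vowel → -hi → *wizekithi*.

wizekithi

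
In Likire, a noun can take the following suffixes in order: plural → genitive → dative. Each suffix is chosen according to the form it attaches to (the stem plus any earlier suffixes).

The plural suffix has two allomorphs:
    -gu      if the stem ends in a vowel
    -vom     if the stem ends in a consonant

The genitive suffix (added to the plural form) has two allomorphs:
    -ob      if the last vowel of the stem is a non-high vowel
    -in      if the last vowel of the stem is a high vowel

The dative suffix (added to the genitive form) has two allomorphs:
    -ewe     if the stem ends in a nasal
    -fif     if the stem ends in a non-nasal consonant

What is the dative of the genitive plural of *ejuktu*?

Since the final sound of *ejuktu* is /u/ (a vowel), it takes -gu, giving *ejuktugu*.
The plural form *ejuktugu* — last vowel /u/ (a high vowel) → -in → *ejuktuguin*.
The genitive form *ejuktuguin*: final consonant = /n/, a nasal → -ewe → *ejuktuguinewe*.

ejuktuguinewe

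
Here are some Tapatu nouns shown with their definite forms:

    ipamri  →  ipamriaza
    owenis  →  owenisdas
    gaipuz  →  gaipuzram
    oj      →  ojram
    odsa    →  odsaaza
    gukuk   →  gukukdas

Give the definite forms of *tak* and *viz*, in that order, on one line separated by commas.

Looking at the final sound of each stem: -das when the stem ends in a voiceless consonant (*owenis*, *gukuk*); -ram when the stem ends in a voiced consonant (*gaipuz*, *oj*); -aza when the stem ends in a vowel (*ipamri*, *odsa*).
The final sound of *tak* is /k/, which is a voiceless consonant, so the suffix is -das, giving *takdas*.
*viz*: final sound = /z/, a voiced consonant → -ram → *vizram*.

takdas, vizram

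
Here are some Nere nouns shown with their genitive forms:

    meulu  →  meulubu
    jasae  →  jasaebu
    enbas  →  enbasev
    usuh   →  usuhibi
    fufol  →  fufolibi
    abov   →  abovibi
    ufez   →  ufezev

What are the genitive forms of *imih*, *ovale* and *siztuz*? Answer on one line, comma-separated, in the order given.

The alternation tracks the final sound of the stem — -ev when the stem ends in a sibilant (*enbas*, *ufez*); -ibi when the stem ends in a non-sibilant consonant (*usuh*, *fufol*, *abov*); -bu when the stem ends in a vowel (*meulu*, *jasae*).
Since the final sound of *imih* is /h/ (a non-sibilant consonant), it takes -ibi, giving *imihibi*.
The final sound of *ovale* is /e/, which is a vowel, so the suffix is -bu, giving *ovalebu*.
Since the final sound of *siztuz* is /z/ (a sibilant), it takes -ev, giving *siztuzev*.

imihibi, ovalebu, siztuzev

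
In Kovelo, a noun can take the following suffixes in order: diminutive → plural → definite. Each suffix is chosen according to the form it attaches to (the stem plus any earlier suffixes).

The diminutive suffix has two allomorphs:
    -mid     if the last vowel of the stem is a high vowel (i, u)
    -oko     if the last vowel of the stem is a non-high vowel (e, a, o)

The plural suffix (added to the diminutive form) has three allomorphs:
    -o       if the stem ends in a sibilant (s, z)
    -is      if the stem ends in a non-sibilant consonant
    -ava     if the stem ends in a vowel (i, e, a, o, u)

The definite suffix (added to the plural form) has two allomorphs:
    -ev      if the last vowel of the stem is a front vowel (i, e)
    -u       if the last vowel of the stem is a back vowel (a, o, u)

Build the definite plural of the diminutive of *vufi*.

The last vowel of *vufi* is /i/, which is a high vowel, so the diminutive suffix is -mid, giving *vufimid*.
Since the final sound of the diminutive form *vufimid* is /d/ (a non-sibilant consonant), it takes -is, giving *vufimidis*.
Since the last vowel of the plural form *vufimidis* is /i/ (a front vowel), it takes -ev, giving *vufimidisev*.

vufimidisev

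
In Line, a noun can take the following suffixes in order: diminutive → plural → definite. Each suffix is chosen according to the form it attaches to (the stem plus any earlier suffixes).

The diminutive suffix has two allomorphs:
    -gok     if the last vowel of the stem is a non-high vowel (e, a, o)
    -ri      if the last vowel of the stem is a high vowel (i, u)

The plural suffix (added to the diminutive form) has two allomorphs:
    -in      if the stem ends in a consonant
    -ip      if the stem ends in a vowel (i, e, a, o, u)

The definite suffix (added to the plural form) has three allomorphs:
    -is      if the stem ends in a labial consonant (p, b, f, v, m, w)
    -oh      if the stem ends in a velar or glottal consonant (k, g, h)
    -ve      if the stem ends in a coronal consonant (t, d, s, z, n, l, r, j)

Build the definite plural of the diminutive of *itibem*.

itibemgokinve

The last vowel of *itibem* is /e/, which is a non-high vowel, so the diminutive suffix is -gok, giving *itibemgok*.
The diminutive form *itibemgok*: final sound = /k/, a consonant → -in → *itibemgokin*.
The final consonant of the plural form *itibemgokin* is /n/, which is coronal, so the definite suffix is -ve, giving *itibemgokinve*.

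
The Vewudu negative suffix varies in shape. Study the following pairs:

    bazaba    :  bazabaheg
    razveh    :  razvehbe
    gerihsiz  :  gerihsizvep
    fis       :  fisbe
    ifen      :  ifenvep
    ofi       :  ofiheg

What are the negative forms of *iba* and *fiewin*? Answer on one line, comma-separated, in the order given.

The alternation tracks the final sound of the stem — -be when the stem ends in a voiceless consonant (*razveh*, *fis*); -vep when the stem ends in a voiced consonant (*gerihsiz*, *ifen*); -heg when the stem ends in a vowel (*bazaba*, *ofi*).
Since the final sound of *iba* is /a/ (a vowel), it takes -heg, giving *ibaheg*.
The final sound of *fiewin* is /n/, which is a voiced consonant, so the suffix is -vep, giving *fiewinvep*.

ibaheg, fiewinvep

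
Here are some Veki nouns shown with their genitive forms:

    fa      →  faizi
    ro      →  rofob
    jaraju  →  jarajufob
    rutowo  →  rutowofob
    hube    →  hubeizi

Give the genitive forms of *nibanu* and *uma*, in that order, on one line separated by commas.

Looking at the last vowel of each stem: -fob when the last vowel of the stem is a rounded vowel (*ro*, *jaraju*, *rutowo*); -izi when the last vowel of the stem is an unrounded vowel (*fa*, *hube*).
*nibanu*: last vowel = /u/, a rounded vowel → -fob → *nibanufob*.
*uma* — last vowel /a/ (an unrounded vowel) → -izi → *umaizi*.

nibanufob, umaizi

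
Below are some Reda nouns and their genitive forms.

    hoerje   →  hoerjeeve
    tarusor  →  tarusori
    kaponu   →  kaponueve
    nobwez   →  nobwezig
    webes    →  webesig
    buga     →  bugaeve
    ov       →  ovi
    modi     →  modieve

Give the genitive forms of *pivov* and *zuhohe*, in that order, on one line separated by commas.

pivovi, zuhoheeve

Looking at the final sound of each stem: -ig when the stem ends in a sibilant (*nobwez*, *webes*); -i when the stem ends in a non-sibilant consonant (*tarusor*, *ov*); -eve when the stem ends in a vowel (*hoerje*, *kaponu*, *buga*, *modi*).
*pivov*: final sound = /v/, a non-sibilant consonant → -i → *pivovi*.
*zuhohe*: final sound = /e/, a vowel → -eve → *zuhoheeve*.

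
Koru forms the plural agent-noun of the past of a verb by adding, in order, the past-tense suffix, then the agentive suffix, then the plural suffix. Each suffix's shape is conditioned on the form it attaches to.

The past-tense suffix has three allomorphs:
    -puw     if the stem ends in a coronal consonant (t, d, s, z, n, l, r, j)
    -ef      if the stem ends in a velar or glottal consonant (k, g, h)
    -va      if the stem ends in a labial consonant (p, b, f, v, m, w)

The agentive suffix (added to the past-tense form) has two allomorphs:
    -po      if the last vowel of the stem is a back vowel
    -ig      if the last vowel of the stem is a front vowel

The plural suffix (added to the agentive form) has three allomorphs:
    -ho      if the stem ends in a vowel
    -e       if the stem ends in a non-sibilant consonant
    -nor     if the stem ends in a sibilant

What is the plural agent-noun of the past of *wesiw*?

wesiwvapoho

Since the final consonant of *wesiw* is /w/ (labial), it takes -va, giving *wesiwva*.
The last vowel of the past-tense form *wesiwva* is /a/, which is a back vowel, so the agentive suffix is -po, giving *wesiwvapo*.
Since the final sound of the agentive form *wesiwvapo* is /o/ (a vowel), it takes -ho, giving *wesiwvapoho*.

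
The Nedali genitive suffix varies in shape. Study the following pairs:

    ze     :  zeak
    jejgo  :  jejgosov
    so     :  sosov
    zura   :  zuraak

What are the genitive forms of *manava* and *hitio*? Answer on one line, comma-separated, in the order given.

The suffix is conditioned by the last vowel: -sov when the last vowel of the stem is a rounded vowel (*jejgo*, *so*); -ak when the last vowel of the stem is an unrounded vowel (*ze*, *zura*).
*manava*: last vowel = /a/, an unrounded vowel → -ak → *manavaak*.
*hitio* — last vowel /o/ (a rounded vowel) → -sov → *hitiosov*.

manavaak, hitiosov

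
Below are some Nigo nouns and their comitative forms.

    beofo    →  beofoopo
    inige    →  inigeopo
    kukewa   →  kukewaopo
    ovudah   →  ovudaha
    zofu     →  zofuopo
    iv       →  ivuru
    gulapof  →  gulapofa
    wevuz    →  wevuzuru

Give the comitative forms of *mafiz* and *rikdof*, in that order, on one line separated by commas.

The pattern is voicing of the final sound: -a when the stem ends in a voiceless consonant (*ovudah*, *gulapof*); -uru when the stem ends in a voiced consonant (*iv*, *wevuz*); -opo when the stem ends in a vowel (*beofo*, *inige*, *kukewa*, *zofu*).
*mafiz*: final sound = /z/, a voiced consonant → -uru → *mafizuru*.
Since the final sound of *rikdof* is /f/ (a voiceless consonant), it takes -a, giving *rikdofa*.

mafizuru, rikdofa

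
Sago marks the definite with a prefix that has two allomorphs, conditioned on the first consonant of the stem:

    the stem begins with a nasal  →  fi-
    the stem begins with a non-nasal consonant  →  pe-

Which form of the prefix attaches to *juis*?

pe-

*juis*: first consonant = /j/, non-nasal → pe-.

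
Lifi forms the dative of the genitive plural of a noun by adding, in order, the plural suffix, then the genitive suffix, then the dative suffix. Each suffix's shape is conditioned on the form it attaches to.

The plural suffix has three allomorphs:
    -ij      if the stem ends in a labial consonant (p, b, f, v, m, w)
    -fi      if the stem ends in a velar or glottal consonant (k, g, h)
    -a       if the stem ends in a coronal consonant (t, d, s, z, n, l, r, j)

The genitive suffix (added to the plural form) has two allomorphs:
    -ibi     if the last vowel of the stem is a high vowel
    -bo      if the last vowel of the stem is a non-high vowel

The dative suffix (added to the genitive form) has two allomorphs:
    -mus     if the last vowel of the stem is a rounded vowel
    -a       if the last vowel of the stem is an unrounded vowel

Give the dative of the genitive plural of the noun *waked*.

Since the final consonant of *waked* is /d/ (coronal), it takes -a, giving *wakeda*.
The plural form *wakeda*: last vowel = /a/, a non-high vowel → -bo → *wakedabo*.
The genitive form *wakedabo* — last vowel /o/ (a rounded vowel) → -mus → *wakedabomus*.

wakedabomus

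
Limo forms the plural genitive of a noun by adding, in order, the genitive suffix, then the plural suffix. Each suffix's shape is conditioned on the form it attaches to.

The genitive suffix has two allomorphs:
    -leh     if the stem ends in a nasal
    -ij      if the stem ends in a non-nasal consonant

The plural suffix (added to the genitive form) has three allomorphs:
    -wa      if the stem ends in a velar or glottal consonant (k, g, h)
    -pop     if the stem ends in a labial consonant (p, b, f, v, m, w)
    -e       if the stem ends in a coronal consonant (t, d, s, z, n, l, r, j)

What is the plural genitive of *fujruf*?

fujrufije

*fujruf* — final consonant /f/ (non-nasal) → -ij → *fujrufij*.
Since the final consonant of the genitive form *fujrufij* is /j/ (coronal), it takes -e, giving *fujrufije*.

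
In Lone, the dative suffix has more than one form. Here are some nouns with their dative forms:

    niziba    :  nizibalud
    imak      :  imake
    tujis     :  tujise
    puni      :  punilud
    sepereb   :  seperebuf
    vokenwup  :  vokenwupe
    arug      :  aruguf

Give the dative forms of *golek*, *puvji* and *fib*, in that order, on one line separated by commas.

goleke, puvjilud, fibuf

The pattern is voicing of the final sound: -e when the stem ends in a voiceless consonant (*imak*, *tujis*, *vokenwup*); -uf when the stem ends in a voiced consonant (*sepereb*, *arug*); -lud when the stem ends in a vowel (*niziba*, *puni*).
*golek* — final sound /k/ (a voiceless consonant) → -e → *goleke*.
*puvji* — final sound /i/ (a vowel) → -lud → *puvjilud*.
The final sound of *fib* is /b/, which is a voiced consonant, so the suffix is -uf, giving *fibuf*.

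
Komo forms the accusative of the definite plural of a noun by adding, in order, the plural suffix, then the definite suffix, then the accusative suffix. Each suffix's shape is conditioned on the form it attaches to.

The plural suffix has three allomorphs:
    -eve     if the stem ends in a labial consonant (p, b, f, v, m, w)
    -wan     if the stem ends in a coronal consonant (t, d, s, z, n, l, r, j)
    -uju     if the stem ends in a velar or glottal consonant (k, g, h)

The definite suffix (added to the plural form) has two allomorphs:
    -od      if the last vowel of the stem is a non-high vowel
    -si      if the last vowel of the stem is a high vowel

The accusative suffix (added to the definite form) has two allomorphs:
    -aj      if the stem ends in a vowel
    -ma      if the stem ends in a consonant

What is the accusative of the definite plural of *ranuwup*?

*ranuwup*: final consonant = /p/, labial → -eve → *ranuwupeve*.
The last vowel of the plural form *ranuwupeve* is /e/, which is a non-high vowel, so the definite suffix is -od, giving *ranuwupeveod*.
The final sound of the definite form *ranuwupeveod* is /d/, which is a consonant, so the accusative suffix is -ma, giving *ranuwupeveodma*.

ranuwupeveodma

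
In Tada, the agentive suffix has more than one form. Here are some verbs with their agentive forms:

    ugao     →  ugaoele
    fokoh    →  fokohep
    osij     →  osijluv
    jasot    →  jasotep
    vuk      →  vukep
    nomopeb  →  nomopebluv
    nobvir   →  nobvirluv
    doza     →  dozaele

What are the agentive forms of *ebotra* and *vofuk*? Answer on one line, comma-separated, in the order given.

Looking at the final sound of each stem: -ep when the stem ends in a voiceless consonant (*fokoh*, *jasot*, *vuk*); -luv when the stem ends in a voiced consonant (*osij*, *nomopeb*, *nobvir*); -ele when the stem ends in a vowel (*ugao*, *doza*).
The final sound of *ebotra* is /a/, which is a vowel, so the suffix is -ele, giving *ebotraele*.
The final sound of *vofuk* is /k/, which is a voiceless consonant, so the suffix is -ep, giving *vofukep*.

ebotraele, vofukep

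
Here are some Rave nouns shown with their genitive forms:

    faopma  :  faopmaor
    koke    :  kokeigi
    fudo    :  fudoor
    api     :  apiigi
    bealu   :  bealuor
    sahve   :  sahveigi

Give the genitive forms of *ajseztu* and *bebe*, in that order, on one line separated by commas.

ajseztuor, bebeigi

The suffix is conditioned by the last vowel: -igi when the last vowel of the stem is a front vowel (*koke*, *api*, *sahve*); -or when the last vowel of the stem is a back vowel (*faopma*, *fudo*, *bealu*).
*ajseztu*: last vowel = /u/, a back vowel → -or → *ajseztuor*.
Since the last vowel of *bebe* is /e/ (a front vowel), it takes -igi, giving *bebeigi*.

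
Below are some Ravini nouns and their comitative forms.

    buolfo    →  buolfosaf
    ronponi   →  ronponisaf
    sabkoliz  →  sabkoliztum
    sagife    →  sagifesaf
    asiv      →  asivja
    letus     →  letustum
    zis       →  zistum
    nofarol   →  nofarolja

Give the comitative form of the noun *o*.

The pattern is sibilance of the final sound: -tum when the stem ends in a sibilant (*sabkoliz*, *letus*, *zis*); -ja when the stem ends in a non-sibilant consonant (*asiv*, *nofarol*); -saf when the stem ends in a vowel (*buolfo*, *ronponi*, *sagife*).
*o*: final sound = /o/, a vowel → -saf → *osaf*.

osaf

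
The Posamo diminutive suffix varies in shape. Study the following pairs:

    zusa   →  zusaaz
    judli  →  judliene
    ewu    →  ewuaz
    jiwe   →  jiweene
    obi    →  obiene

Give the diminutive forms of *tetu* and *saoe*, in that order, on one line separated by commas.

The alternation tracks the last vowel of the stem — -ene when the last vowel of the stem is a front vowel (*judli*, *jiwe*, *obi*); -az when the last vowel of the stem is a back vowel (*zusa*, *ewu*).
The last vowel of *tetu* is /u/, which is a back vowel, so the suffix is -az, giving *tetuaz*.
Since the last vowel of *saoe* is /e/ (a front vowel), it takes -ene, giving *saoeene*.

tetuaz, saoeene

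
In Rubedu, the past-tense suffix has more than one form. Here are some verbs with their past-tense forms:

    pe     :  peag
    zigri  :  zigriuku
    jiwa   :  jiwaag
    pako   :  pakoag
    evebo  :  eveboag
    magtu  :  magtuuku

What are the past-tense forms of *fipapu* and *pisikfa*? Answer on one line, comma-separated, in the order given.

fipapuuku, pisikfaag

The suffix is conditioned by the last vowel: -uku when the last vowel of the stem is a high vowel (*zigri*, *magtu*); -ag when the last vowel of the stem is a non-high vowel (*pe*, *jiwa*, *pako*, *evebo*).
*fipapu*: last vowel = /u/, a high vowel → -uku → *fipapuuku*.
*pisikfa* — last vowel /a/ (a non-high vowel) → -ag → *pisikfaag*.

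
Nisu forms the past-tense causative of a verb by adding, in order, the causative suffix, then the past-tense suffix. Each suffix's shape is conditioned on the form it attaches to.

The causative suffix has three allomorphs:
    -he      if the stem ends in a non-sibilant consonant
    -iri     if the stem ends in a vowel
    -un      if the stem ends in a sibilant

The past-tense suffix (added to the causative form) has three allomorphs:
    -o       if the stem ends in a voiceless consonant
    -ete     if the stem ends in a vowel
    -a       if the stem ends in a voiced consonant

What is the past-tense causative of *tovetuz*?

tovetuzuna

Since the final sound of *tovetuz* is /z/ (a sibilant), it takes -un, giving *tovetuzun*.
The causative form *tovetuzun* — final sound /n/ (a voiced consonant) → -a → *tovetuzuna*.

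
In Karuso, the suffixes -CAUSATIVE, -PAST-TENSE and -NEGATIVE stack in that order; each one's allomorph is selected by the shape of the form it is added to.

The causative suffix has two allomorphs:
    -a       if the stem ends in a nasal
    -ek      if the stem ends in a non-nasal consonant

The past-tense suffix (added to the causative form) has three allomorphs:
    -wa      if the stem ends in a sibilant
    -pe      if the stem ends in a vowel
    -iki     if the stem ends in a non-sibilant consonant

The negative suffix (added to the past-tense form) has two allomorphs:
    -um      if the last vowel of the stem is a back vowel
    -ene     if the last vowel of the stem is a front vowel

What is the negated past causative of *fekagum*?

fekagumapeene

The final consonant of *fekagum* is /m/, which is a nasal, so the causative suffix is -a, giving *fekaguma*.
The final sound of the causative form *fekaguma* is /a/, which is a vowel, so the past-tense suffix is -pe, giving *fekagumape*.
The past-tense form *fekagumape*: last vowel = /e/, a front vowel → -ene → *fekagumapeene*.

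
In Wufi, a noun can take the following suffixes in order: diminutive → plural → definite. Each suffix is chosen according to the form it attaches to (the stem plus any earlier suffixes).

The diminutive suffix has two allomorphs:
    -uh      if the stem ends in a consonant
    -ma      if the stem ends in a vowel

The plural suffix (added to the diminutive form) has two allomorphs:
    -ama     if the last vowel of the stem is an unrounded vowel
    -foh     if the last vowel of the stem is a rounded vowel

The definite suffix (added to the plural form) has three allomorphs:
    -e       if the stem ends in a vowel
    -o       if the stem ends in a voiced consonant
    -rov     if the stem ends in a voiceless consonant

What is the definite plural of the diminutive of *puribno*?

*puribno* — final sound /o/ (a vowel) → -ma → *puribnoma*.
The diminutive form *puribnoma* — last vowel /a/ (an unrounded vowel) → -ama → *puribnomaama*.
Since the final sound of the plural form *puribnomaama* is /a/ (a vowel), it takes -e, giving *puribnomaamae*.

puribnomaamae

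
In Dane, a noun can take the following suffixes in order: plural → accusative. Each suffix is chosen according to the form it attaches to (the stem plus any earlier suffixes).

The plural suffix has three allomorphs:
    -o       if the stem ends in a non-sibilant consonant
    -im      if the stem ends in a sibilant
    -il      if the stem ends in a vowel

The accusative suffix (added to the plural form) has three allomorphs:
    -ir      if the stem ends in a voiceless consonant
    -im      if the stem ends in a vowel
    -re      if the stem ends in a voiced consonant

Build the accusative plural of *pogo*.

Since the final sound of *pogo* is /o/ (a vowel), it takes -il, giving *pogoil*.
The final sound of the plural form *pogoil* is /l/, which is a voiced consonant, so the accusative suffix is -re, giving *pogoilre*.

pogoilre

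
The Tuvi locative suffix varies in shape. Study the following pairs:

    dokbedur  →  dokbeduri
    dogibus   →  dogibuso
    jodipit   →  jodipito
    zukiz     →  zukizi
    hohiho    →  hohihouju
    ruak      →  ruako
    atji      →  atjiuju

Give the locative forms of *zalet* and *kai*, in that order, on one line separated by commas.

The pattern is voicing of the final sound: -o when the stem ends in a voiceless consonant (*dogibus*, *jodipit*, *ruak*); -i when the stem ends in a voiced consonant (*dokbedur*, *zukiz*); -uju when the stem ends in a vowel (*hohiho*, *atji*).
Since the final sound of *zalet* is /t/ (a voiceless consonant), it takes -o, giving *zaleto*.
*kai* — final sound /i/ (a vowel) → -uju → *kaiuju*.

zaleto, kaiuju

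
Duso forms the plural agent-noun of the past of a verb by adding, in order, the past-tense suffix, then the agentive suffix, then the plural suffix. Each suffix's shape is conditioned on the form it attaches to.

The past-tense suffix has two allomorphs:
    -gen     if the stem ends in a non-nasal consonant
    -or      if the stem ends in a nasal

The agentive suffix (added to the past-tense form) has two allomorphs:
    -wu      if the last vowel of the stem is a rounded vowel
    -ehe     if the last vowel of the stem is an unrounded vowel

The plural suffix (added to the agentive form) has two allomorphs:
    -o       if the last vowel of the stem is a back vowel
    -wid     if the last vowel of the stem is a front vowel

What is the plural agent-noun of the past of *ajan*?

ajanorwuo

*ajan* — final consonant /n/ (a nasal) → -or → *ajanor*.
The past-tense form *ajanor*: last vowel = /o/, a rounded vowel → -wu → *ajanorwu*.
The agentive form *ajanorwu*: last vowel = /u/, a back vowel → -o → *ajanorwuo*.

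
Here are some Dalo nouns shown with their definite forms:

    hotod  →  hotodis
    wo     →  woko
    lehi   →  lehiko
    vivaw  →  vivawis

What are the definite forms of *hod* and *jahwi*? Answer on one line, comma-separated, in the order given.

hodis, jahwiko

Looking at the final sound of each stem: -is when the stem ends in a consonant (*hotod*, *vivaw*); -ko when the stem ends in a vowel (*wo*, *lehi*).
The final sound of *hod* is /d/, which is a consonant, so the suffix is -is, giving *hodis*.
*jahwi*: final sound = /i/, a vowel → -ko → *jahwiko*.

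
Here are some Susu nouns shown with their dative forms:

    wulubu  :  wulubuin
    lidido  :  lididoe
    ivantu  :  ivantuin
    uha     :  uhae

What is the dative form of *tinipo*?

The alternation tracks the last vowel of the stem — -in when the last vowel of the stem is a high vowel (*wulubu*, *ivantu*); -e when the last vowel of the stem is a non-high vowel (*lidido*, *uha*).
*tinipo*: last vowel = /o/, a non-high vowel → -e → *tinipoe*.

tinipoe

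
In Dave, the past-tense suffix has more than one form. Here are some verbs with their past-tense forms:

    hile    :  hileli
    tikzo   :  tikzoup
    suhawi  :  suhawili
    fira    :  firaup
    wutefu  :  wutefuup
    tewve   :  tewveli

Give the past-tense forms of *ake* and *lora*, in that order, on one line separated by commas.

akeli, loraup

Looking at the last vowel of each stem: -li when the last vowel of the stem is a front vowel (*hile*, *suhawi*, *tewve*); -up when the last vowel of the stem is a back vowel (*tikzo*, *fira*, *wutefu*).
Since the last vowel of *ake* is /e/ (a front vowel), it takes -li, giving *akeli*.
The last vowel of *lora* is /a/, which is a back vowel, so the suffix is -up, giving *loraup*.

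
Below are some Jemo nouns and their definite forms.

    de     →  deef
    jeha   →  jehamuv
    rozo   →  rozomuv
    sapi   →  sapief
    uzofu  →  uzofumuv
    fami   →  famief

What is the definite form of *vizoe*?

The pattern is front/back vowel harmony: -ef when the last vowel of the stem is a front vowel (*de*, *sapi*, *fami*); -muv when the last vowel of the stem is a back vowel (*jeha*, *rozo*, *uzofu*).
*vizoe* — last vowel /e/ (a front vowel) → -ef → *vizoeef*.

vizoeef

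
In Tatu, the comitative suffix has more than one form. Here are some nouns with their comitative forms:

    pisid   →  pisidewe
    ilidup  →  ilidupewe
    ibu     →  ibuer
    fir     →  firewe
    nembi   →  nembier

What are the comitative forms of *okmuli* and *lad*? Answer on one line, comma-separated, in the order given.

Looking at the final sound of each stem: -ewe when the stem ends in a consonant (*pisid*, *ilidup*, *fir*); -er when the stem ends in a vowel (*ibu*, *nembi*).
*okmuli*: final sound = /i/, a vowel → -er → *okmulier*.
The final sound of *lad* is /d/, which is a consonant, so the suffix is -ewe, giving *ladewe*.

okmulier, ladewe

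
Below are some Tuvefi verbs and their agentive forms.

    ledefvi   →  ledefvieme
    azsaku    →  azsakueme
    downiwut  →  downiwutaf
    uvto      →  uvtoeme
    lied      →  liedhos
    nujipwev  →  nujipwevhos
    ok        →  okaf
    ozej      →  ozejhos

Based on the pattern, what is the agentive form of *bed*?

The alternation tracks the final sound of the stem — -af when the stem ends in a voiceless consonant (*downiwut*, *ok*); -hos when the stem ends in a voiced consonant (*lied*, *nujipwev*, *ozej*); -eme when the stem ends in a vowel (*ledefvi*, *azsaku*, *uvto*).
*bed* — final sound /d/ (a voiced consonant) → -hos → *bedhos*.

bedhos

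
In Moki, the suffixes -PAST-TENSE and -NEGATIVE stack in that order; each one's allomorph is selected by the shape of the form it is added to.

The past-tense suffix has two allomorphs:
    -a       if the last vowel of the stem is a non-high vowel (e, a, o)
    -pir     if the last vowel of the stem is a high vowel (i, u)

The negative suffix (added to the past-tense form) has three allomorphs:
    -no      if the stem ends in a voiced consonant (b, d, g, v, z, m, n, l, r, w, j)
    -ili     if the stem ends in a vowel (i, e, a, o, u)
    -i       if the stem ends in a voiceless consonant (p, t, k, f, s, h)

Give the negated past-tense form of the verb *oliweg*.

oliwegaili

The last vowel of *oliweg* is /e/, which is a non-high vowel, so the past-tense suffix is -a, giving *oliwega*.
The past-tense form *oliwega* — final sound /a/ (a vowel) → -ili → *oliwegaili*.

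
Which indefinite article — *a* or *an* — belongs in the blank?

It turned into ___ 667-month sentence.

The indefinite article is chosen by the initial *sound* of the following word, not its spelling.
The number *667* is spoken "six hundred …", beginning with /sɪks/ — a consonant sound.
So the article is *a*: It turned into a 667-month sentence.

a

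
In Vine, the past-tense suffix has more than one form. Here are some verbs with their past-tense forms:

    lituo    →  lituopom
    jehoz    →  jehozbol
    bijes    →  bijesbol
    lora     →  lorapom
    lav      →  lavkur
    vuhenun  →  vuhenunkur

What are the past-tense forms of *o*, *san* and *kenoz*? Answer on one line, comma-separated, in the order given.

opom, sankur, kenozbol

The pattern is sibilance of the final sound: -bol when the stem ends in a sibilant (*jehoz*, *bijes*); -kur when the stem ends in a non-sibilant consonant (*lav*, *vuhenun*); -pom when the stem ends in a vowel (*lituo*, *lora*).
Since the final sound of *o* is /o/ (a vowel), it takes -pom, giving *opom*.
*san* — final sound /n/ (a non-sibilant consonant) → -kur → *sankur*.
The final sound of *kenoz* is /z/, which is a sibilant, so the suffix is -bol, giving *kenozbol*.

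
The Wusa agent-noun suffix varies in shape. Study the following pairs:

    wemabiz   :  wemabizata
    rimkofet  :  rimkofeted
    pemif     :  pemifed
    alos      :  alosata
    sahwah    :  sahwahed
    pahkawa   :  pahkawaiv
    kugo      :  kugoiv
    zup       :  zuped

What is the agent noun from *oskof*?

The alternation tracks the final sound of the stem — -ata when the stem ends in a sibilant (*wemabiz*, *alos*); -ed when the stem ends in a non-sibilant consonant (*rimkofet*, *pemif*, *sahwah*, *zup*); -iv when the stem ends in a vowel (*pahkawa*, *kugo*).
The final sound of *oskof* is /f/, which is a non-sibilant consonant, so the suffix is -ed, giving *oskofed*.

oskofed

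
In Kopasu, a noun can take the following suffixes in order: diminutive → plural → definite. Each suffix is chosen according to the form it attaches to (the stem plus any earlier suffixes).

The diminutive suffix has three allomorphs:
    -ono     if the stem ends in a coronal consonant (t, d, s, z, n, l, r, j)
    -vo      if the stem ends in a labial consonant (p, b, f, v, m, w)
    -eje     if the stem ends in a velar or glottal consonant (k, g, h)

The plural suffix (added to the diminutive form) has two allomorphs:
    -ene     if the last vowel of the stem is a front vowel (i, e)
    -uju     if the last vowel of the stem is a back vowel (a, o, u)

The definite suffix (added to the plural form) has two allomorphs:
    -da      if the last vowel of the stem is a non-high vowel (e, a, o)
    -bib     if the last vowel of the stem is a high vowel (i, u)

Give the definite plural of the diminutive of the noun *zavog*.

zavogejeeneda

The final consonant of *zavog* is /g/, which is velar/glottal, so the diminutive suffix is -eje, giving *zavogeje*.
The diminutive form *zavogeje*: last vowel = /e/, a front vowel → -ene → *zavogejeene*.
The plural form *zavogejeene*: last vowel = /e/, a non-high vowel → -da → *zavogejeeneda*.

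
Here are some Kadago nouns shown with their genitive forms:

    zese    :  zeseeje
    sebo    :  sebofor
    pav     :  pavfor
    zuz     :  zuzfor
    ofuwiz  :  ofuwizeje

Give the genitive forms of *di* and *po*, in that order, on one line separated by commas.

dieje, pofor

The alternation tracks the last vowel of the stem — -eje when the last vowel of the stem is a front vowel (*zese*, *ofuwiz*); -for when the last vowel of the stem is a back vowel (*sebo*, *pav*, *zuz*).
*di* — last vowel /i/ (a front vowel) → -eje → *dieje*.
*po* — last vowel /o/ (a back vowel) → -for → *pofor*.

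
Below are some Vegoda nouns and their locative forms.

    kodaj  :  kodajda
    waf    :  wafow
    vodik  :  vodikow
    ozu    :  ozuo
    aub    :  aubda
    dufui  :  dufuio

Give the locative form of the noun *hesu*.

hesuo

The alternation tracks the final sound of the stem — -ow when the stem ends in a voiceless consonant (*waf*, *vodik*); -da when the stem ends in a voiced consonant (*kodaj*, *aub*); -o when the stem ends in a vowel (*ozu*, *dufui*).
*hesu*: final sound = /u/, a vowel → -o → *hesuo*.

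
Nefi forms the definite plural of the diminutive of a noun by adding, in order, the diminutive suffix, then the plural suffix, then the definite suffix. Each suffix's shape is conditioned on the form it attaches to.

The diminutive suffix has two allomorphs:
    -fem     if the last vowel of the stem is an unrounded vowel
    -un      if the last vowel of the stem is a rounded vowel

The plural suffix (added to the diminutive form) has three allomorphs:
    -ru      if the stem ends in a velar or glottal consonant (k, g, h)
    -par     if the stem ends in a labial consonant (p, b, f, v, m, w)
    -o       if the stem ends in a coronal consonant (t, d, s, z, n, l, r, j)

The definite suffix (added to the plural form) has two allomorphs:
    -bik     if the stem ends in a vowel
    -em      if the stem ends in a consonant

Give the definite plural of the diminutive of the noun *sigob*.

sigobunobik

Since the last vowel of *sigob* is /o/ (a rounded vowel), it takes -un, giving *sigobun*.
The diminutive form *sigobun* — final consonant /n/ (coronal) → -o → *sigobuno*.
The plural form *sigobuno* — final sound /o/ (a vowel) → -bik → *sigobunobik*.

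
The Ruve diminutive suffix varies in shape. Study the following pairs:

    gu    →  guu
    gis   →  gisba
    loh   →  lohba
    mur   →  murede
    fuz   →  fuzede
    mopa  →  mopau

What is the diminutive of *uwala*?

uwalau

The suffix is conditioned by the final sound: -ba when the stem ends in a voiceless consonant (*gis*, *loh*); -ede when the stem ends in a voiced consonant (*mur*, *fuz*); -u when the stem ends in a vowel (*gu*, *mopa*).
The final sound of *uwala* is /a/, which is a vowel, so the suffix is -u, giving *uwalau*.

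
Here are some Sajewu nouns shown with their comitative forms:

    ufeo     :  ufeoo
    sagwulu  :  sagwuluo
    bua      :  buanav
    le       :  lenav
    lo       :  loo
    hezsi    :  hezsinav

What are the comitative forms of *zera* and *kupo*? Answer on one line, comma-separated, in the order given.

The pattern is rounding harmony: -o when the last vowel of the stem is a rounded vowel (*ufeo*, *sagwulu*, *lo*); -nav when the last vowel of the stem is an unrounded vowel (*bua*, *le*, *hezsi*).
The last vowel of *zera* is /a/, which is an unrounded vowel, so the suffix is -nav, giving *zeranav*.
*kupo*: last vowel = /o/, a rounded vowel → -o → *kupoo*.

zeranav, kupoo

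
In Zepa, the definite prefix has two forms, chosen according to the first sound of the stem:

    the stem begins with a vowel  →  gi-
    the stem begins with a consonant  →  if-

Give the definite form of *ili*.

*ili*: first sound = /i/, a vowel → gi- → *giili*.

giili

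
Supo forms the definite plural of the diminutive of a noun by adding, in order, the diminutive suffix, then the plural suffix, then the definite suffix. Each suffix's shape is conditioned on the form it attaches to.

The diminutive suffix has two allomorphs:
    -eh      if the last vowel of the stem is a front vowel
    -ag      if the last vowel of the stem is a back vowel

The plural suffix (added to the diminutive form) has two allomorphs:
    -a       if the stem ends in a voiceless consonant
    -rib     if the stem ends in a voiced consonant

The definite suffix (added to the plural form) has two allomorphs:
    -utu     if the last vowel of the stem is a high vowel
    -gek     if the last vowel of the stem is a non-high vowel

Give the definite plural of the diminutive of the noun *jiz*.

jizehagek

Since the last vowel of *jiz* is /i/ (a front vowel), it takes -eh, giving *jizeh*.
The final consonant of the diminutive form *jizeh* is /h/, which is voiceless, so the plural suffix is -a, giving *jizeha*.
The last vowel of the plural form *jizeha* is /a/, which is a non-high vowel, so the definite suffix is -gek, giving *jizehagek*.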